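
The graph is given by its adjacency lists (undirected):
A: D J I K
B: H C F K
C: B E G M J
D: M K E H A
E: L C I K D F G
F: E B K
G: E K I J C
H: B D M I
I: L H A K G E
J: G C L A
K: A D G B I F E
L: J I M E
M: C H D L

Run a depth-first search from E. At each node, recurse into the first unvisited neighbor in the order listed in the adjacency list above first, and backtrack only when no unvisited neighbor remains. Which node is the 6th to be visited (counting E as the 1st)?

Visit E
E → L
L → J
J → G
G → K
K → A
A → D
D → M
M → C
C → B
B → H
H → I
B → F

Visit order: E, L, J, G, K, A, D, M, C, B, H, I, F

A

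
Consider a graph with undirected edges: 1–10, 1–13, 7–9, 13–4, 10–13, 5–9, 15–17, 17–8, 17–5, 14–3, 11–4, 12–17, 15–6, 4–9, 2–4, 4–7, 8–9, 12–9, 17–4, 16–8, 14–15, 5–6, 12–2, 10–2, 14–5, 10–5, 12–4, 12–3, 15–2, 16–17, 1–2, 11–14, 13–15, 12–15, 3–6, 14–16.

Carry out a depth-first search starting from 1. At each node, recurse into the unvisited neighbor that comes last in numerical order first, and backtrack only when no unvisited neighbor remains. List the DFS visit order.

Visit 1
1 → 13
13 → 15
15 → 17
17 → 16
16 → 14
14 → 11
11 → 4
4 → 12
12 → 9
9 → 8
9 → 7
9 → 5
5 → 10
10 → 2
5 → 6
6 → 3

1 -> 13 -> 15 -> 17 -> 16 -> 14 -> 11 -> 4 -> 12 -> 9 -> 8 -> 7 -> 5 -> 10 -> 2 -> 6 -> 3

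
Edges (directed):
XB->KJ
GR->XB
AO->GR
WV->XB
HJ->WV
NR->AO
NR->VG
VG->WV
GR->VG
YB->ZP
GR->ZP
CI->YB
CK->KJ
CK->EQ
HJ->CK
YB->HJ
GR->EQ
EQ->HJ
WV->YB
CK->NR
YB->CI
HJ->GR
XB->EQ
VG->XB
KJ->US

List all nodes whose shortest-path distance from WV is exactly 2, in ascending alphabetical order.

CI, EQ, HJ, KJ, ZP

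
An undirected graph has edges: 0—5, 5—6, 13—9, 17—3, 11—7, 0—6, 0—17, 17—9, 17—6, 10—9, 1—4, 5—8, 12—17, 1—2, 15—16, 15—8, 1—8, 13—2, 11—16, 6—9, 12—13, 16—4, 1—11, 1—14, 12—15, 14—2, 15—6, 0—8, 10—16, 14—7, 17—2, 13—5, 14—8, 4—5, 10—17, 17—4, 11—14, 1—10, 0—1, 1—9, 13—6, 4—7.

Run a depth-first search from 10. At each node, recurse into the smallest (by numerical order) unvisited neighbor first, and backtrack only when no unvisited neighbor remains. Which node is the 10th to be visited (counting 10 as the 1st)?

13

Visit 10
10 → 1
1 → 0
0 → 5
5 → 4
4 → 7
7 → 11
11 → 14
14 → 2
2 → 13
13 → 6
6 → 9
9 → 17
17 → 3
17 → 12
12 → 15
15 → 8
15 → 16

Visit order: 10, 1, 0, 5, 4, 7, 11, 14, 2, 13, 6, 9, 17, 3, 12, 15, 8, 16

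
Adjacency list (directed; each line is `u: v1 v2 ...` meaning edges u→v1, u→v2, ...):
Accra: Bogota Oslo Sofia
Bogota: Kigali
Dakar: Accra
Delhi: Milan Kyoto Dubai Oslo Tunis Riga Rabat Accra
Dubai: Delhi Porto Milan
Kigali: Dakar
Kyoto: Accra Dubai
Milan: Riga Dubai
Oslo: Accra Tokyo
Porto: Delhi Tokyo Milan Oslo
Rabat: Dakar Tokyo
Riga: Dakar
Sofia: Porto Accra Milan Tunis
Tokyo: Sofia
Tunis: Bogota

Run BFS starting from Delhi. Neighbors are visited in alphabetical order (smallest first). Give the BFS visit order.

Delhi -> Accra -> Dubai -> Kyoto -> Milan -> Oslo -> Rabat -> Riga -> Tunis -> Bogota -> Sofia -> Porto -> Tokyo -> Dakar -> Kigali

Visit Delhi; enqueue Accra, Dubai, Kyoto, Milan, Oslo, Rabat, Riga, Tunis → queue [Accra, Dubai, Kyoto, Milan, Oslo, Rabat, Riga, Tunis]
Visit Accra; enqueue Bogota, Sofia → queue [Dubai, Kyoto, Milan, Oslo, Rabat, Riga, Tunis, Bogota, Sofia]
Visit Dubai; enqueue Porto → queue [Kyoto, Milan, Oslo, Rabat, Riga, Tunis, Bogota, Sofia, Porto]
Visit Kyoto → queue [Milan, Oslo, Rabat, Riga, Tunis, Bogota, Sofia, Porto]
Visit Milan → queue [Oslo, Rabat, Riga, Tunis, Bogota, Sofia, Porto]
Visit Oslo; enqueue Tokyo → queue [Rabat, Riga, Tunis, Bogota, Sofia, Porto, Tokyo]
Visit Rabat; enqueue Dakar → queue [Riga, Tunis, Bogota, Sofia, Porto, Tokyo, Dakar]
Visit Riga → queue [Tunis, Bogota, Sofia, Porto, Tokyo, Dakar]
Visit Tunis → queue [Bogota, Sofia, Porto, Tokyo, Dakar]
Visit Bogota; enqueue Kigali → queue [Sofia, Porto, Tokyo, Dakar, Kigali]
Visit Sofia → queue [Porto, Tokyo, Dakar, Kigali]
Visit Porto → queue [Tokyo, Dakar, Kigali]
Visit Tokyo → queue [Dakar, Kigali]
Visit Dakar → queue [Kigali]
Visit Kigali → queue []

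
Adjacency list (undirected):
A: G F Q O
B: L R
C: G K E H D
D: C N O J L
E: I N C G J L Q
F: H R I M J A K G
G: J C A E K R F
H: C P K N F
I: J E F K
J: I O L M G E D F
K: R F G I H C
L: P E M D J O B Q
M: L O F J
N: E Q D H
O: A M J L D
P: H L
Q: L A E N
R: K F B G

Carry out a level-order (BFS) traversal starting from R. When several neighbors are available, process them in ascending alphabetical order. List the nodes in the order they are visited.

R, B, F, G, K, L, A, H, I, J, M, C, E, D, O, P, Q, N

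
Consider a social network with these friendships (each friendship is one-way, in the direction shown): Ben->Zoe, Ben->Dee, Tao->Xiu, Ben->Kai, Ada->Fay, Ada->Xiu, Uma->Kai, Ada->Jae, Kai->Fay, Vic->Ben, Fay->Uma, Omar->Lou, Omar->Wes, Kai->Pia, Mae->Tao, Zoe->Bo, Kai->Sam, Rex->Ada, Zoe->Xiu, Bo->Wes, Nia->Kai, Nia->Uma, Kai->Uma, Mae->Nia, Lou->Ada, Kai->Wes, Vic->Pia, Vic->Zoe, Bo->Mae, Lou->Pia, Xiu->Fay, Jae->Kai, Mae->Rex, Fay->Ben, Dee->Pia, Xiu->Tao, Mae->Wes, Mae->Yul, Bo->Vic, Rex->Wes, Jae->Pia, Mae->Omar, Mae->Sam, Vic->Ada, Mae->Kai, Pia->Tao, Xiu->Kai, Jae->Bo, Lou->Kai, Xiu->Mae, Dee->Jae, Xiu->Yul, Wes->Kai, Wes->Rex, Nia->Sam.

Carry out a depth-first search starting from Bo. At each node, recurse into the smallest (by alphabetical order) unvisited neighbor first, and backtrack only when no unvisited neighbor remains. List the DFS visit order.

Bo → Mae → Kai → Fay → Ben → Dee → Jae → Pia → Tao → Xiu → Yul → Zoe → Uma → Sam → Wes → Rex → Ada → Nia → Omar → Lou → Vic

Visit Bo
Bo → Mae
Mae → Kai
Kai → Fay
Fay → Ben
Ben → Dee
Dee → Jae
Jae → Pia
Pia → Tao
Tao → Xiu
Xiu → Yul
Ben → Zoe
Fay → Uma
Kai → Sam
Kai → Wes
Wes → Rex
Rex → Ada
Mae → Nia
Mae → Omar
Omar → Lou
Bo → Vic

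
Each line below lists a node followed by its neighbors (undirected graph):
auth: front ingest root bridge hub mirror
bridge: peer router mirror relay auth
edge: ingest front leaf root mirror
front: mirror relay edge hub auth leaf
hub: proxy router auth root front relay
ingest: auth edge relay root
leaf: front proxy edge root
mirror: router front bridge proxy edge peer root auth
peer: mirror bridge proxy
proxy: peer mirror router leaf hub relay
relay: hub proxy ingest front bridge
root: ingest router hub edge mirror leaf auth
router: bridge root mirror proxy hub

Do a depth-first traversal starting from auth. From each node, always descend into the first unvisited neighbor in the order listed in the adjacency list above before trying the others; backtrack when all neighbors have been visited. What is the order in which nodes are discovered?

auth, front, mirror, router, bridge, peer, proxy, leaf, edge, ingest, relay, hub, root

Visit auth
auth → front
front → mirror
mirror → router
router → bridge
bridge → peer
peer → proxy
proxy → leaf
leaf → edge
edge → ingest
ingest → relay
relay → hub
hub → root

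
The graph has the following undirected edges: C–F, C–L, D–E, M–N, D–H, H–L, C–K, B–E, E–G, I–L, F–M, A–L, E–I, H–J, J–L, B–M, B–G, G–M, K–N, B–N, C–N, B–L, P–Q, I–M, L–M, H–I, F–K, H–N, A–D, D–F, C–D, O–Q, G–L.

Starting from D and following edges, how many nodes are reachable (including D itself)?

14

BFS from D visits: D, A, C, E, F, H, L, K, N, B, G, I, M, J
Reachable nodes: 14 of 17 total.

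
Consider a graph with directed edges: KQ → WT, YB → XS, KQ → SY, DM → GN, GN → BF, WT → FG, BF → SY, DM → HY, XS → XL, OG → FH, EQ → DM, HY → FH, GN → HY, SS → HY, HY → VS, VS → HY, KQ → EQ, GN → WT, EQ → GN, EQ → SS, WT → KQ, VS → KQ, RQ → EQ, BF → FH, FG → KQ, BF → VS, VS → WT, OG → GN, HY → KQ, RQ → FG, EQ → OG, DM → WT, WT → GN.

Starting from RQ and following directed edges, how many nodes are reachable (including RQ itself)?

14

BFS from RQ visits: RQ, EQ, FG, DM, GN, OG, SS, KQ, HY, WT, BF, FH, SY, VS
Reachable nodes: 14 of 17 total.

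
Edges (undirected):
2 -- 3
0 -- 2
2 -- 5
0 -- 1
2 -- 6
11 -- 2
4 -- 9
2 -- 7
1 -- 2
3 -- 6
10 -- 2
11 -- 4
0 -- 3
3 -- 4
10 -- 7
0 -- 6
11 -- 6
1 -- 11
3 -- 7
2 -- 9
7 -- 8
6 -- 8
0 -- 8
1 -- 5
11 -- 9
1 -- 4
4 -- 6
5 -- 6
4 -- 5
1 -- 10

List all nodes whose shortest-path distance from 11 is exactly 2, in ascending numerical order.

Level 0: 11
Level 1: 1, 2, 4, 6, 9
Level 2: 0, 3, 5, 7, 8, 10

0, 3, 5, 7, 8, 10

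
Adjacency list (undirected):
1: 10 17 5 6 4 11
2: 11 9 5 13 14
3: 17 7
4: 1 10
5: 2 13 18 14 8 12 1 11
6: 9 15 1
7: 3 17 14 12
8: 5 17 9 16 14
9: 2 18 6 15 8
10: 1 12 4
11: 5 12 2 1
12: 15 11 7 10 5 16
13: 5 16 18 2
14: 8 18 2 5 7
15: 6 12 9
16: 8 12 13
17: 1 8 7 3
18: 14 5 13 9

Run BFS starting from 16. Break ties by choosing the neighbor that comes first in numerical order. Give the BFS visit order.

Visit 16; enqueue 8, 12, 13 → queue [8, 12, 13]
Visit 8; enqueue 5, 9, 14, 17 → queue [12, 13, 5, 9, 14, 17]
Visit 12; enqueue 7, 10, 11, 15 → queue [13, 5, 9, 14, 17, 7, 10, 11, 15]
Visit 13; enqueue 2, 18 → queue [5, 9, 14, 17, 7, 10, 11, 15, 2, 18]
Visit 5; enqueue 1 → queue [9, 14, 17, 7, 10, 11, 15, 2, 18, 1]
Visit 9; enqueue 6 → queue [14, 17, 7, 10, 11, 15, 2, 18, 1, 6]
Visit 14 → queue [17, 7, 10, 11, 15, 2, 18, 1, 6]
Visit 17; enqueue 3 → queue [7, 10, 11, 15, 2, 18, 1, 6, 3]
Visit 7 → queue [10, 11, 15, 2, 18, 1, 6, 3]
Visit 10; enqueue 4 → queue [11, 15, 2, 18, 1, 6, 3, 4]
Visit 11 → queue [15, 2, 18, 1, 6, 3, 4]
Visit 15 → queue [2, 18, 1, 6, 3, 4]
Visit 2 → queue [18, 1, 6, 3, 4]
Visit 18 → queue [1, 6, 3, 4]
Visit 1 → queue [6, 3, 4]
Visit 6 → queue [3, 4]
Visit 3 → queue [4]
Visit 4 → queue []

16 → 8 → 12 → 13 → 5 → 9 → 14 → 17 → 7 → 10 → 11 → 15 → 2 → 18 → 1 → 6 → 3 → 4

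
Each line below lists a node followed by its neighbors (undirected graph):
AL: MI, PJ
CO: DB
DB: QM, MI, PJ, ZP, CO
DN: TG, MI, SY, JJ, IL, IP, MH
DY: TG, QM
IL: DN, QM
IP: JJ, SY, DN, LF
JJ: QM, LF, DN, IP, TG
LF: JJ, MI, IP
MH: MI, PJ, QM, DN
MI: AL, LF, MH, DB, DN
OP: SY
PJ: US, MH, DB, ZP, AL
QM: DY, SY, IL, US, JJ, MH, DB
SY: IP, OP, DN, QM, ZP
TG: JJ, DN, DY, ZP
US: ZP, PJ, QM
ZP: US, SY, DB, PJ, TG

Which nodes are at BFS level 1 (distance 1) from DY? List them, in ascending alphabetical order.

Level 0: DY
Level 1: QM, TG
Level 2: DB, DN, IL, JJ, MH, SY, US, ZP
Level 3: CO, IP, LF, MI, OP, PJ
Level 4: AL

QM, TG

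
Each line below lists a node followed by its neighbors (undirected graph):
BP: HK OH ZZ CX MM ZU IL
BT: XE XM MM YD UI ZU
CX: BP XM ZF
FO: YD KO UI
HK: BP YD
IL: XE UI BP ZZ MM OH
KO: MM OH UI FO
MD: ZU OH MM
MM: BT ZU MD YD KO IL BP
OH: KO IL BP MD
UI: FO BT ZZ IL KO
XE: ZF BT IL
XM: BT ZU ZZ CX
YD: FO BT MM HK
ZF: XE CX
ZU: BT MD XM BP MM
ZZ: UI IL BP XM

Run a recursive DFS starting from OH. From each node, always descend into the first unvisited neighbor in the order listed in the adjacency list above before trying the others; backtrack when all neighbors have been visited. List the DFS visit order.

OH, KO, MM, BT, XE, ZF, CX, BP, HK, YD, FO, UI, ZZ, IL, XM, ZU, MD

Visit OH
OH → KO
KO → MM
MM → BT
BT → XE
XE → ZF
ZF → CX
CX → BP
BP → HK
HK → YD
YD → FO
FO → UI
UI → ZZ
ZZ → IL
ZZ → XM
XM → ZU
ZU → MD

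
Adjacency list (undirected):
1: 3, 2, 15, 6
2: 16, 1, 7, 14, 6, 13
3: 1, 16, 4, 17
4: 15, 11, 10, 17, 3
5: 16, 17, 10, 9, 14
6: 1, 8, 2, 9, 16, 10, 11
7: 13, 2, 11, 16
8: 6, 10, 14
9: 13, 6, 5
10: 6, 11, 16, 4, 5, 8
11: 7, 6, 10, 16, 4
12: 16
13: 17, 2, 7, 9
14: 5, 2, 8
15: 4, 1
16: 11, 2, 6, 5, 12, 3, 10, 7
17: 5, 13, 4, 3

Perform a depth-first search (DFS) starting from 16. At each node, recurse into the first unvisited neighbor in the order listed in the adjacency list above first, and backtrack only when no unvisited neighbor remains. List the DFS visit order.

16 → 11 → 7 → 13 → 17 → 5 → 10 → 6 → 1 → 3 → 4 → 15 → 2 → 14 → 8 → 9 → 12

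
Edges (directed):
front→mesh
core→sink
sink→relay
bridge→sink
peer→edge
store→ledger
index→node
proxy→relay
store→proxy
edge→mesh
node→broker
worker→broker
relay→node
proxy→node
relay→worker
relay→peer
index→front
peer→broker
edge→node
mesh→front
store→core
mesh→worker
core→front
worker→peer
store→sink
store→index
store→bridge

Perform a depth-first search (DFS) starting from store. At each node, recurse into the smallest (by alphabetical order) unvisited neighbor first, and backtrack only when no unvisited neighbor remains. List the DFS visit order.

store -> bridge -> sink -> relay -> node -> broker -> peer -> edge -> mesh -> front -> worker -> core -> index -> ledger -> proxy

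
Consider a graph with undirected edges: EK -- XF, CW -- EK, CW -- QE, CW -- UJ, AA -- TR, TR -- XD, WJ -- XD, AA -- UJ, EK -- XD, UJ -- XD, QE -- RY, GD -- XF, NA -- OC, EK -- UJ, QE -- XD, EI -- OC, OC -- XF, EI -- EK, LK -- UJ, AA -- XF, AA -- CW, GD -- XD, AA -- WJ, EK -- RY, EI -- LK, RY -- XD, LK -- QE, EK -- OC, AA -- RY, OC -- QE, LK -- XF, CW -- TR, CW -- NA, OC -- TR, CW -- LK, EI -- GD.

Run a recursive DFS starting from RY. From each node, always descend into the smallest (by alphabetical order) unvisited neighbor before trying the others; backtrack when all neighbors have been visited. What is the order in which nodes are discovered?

RY → AA → CW → EK → EI → GD → XD → QE → LK → UJ → XF → OC → NA → TR → WJ

Visit RY
RY → AA
AA → CW
CW → EK
EK → EI
EI → GD
GD → XD
XD → QE
QE → LK
LK → UJ
LK → XF
XF → OC
OC → NA
OC → TR
XD → WJ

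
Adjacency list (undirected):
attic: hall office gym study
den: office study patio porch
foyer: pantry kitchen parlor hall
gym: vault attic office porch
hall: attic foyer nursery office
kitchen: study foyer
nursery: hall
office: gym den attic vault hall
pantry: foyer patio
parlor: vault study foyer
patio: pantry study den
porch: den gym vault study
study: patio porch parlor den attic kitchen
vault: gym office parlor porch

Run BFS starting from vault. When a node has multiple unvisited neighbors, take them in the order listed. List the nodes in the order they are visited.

Visit vault; enqueue gym, office, parlor, porch → queue [gym, office, parlor, porch]
Visit gym; enqueue attic → queue [office, parlor, porch, attic]
Visit office; enqueue den, hall → queue [parlor, porch, attic, den, hall]
Visit parlor; enqueue study, foyer → queue [porch, attic, den, hall, study, foyer]
Visit porch → queue [attic, den, hall, study, foyer]
Visit attic → queue [den, hall, study, foyer]
Visit den; enqueue patio → queue [hall, study, foyer, patio]
Visit hall; enqueue nursery → queue [study, foyer, patio, nursery]
Visit study; enqueue kitchen → queue [foyer, patio, nursery, kitchen]
Visit foyer; enqueue pantry → queue [patio, nursery, kitchen, pantry]
Visit patio → queue [nursery, kitchen, pantry]
Visit nursery → queue [kitchen, pantry]
Visit kitchen → queue [pantry]
Visit pantry → queue []

vault -> gym -> office -> parlor -> porch -> attic -> den -> hall -> study -> foyer -> patio -> nursery -> kitchen -> pantry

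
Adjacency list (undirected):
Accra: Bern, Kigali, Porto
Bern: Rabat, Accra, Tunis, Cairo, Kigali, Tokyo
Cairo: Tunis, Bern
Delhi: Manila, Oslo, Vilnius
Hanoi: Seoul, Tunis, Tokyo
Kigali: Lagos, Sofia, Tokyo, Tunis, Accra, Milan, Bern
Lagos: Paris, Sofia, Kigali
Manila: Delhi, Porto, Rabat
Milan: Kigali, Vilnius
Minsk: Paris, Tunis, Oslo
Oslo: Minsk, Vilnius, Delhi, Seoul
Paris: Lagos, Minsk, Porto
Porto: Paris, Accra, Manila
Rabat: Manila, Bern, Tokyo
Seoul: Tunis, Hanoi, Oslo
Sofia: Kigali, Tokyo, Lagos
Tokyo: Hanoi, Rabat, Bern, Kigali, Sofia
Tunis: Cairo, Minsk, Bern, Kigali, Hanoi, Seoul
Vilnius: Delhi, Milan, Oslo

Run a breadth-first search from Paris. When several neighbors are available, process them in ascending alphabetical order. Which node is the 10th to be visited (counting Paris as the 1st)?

Manila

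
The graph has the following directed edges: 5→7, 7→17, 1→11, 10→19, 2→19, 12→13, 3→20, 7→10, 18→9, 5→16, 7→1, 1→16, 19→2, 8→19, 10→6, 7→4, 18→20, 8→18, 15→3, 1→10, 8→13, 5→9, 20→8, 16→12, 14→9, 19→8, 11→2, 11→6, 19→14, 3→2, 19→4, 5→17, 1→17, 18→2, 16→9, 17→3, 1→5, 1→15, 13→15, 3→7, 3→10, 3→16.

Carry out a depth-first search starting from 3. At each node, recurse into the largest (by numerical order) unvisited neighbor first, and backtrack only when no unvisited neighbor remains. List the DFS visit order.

Visit 3
3 → 20
20 → 8
8 → 19
19 → 14
14 → 9
19 → 4
19 → 2
8 → 18
8 → 13
13 → 15
3 → 16
16 → 12
3 → 10
10 → 6
3 → 7
7 → 17
7 → 1
1 → 11
1 → 5

3 20 8 19 14 9 4 2 18 13 15 16 12 10 6 7 17 1 11 5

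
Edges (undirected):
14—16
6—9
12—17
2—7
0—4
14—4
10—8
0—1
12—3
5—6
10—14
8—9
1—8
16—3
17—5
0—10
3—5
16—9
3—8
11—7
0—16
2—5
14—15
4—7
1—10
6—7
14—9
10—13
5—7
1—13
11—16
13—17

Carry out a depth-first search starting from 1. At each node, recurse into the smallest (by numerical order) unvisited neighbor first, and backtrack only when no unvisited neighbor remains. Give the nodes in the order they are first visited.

Visit 1
1 → 0
0 → 4
4 → 7
7 → 2
2 → 5
5 → 3
3 → 8
8 → 9
9 → 6
9 → 14
14 → 10
10 → 13
13 → 17
17 → 12
14 → 15
14 → 16
16 → 11

1, 0, 4, 7, 2, 5, 3, 8, 9, 6, 14, 10, 13, 17, 12, 15, 16, 11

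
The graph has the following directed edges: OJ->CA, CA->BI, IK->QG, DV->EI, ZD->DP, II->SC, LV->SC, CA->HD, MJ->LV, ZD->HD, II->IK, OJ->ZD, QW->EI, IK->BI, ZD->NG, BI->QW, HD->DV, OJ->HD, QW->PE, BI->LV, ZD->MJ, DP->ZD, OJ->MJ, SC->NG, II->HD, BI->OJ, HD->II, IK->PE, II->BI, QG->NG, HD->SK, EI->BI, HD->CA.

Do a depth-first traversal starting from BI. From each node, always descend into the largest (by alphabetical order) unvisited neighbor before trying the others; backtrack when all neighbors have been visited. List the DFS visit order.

Visit BI
BI → QW
QW → PE
QW → EI
BI → OJ
OJ → ZD
ZD → NG
ZD → MJ
MJ → LV
LV → SC
ZD → HD
HD → SK
HD → II
II → IK
IK → QG
HD → DV
HD → CA
ZD → DP

BI → QW → PE → EI → OJ → ZD → NG → MJ → LV → SC → HD → SK → II → IK → QG → DV → CA → DP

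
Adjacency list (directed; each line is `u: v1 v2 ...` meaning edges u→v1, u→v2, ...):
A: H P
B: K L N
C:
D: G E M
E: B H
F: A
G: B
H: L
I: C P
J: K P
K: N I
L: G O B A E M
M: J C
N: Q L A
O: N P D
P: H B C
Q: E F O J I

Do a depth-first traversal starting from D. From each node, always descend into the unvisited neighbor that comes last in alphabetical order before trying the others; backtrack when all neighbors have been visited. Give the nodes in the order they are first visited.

D M J P H L O N Q I C F A E B K G

Visit D
D → M
M → J
J → P
P → H
H → L
L → O
O → N
N → Q
Q → I
I → C
Q → F
F → A
Q → E
E → B
B → K
L → G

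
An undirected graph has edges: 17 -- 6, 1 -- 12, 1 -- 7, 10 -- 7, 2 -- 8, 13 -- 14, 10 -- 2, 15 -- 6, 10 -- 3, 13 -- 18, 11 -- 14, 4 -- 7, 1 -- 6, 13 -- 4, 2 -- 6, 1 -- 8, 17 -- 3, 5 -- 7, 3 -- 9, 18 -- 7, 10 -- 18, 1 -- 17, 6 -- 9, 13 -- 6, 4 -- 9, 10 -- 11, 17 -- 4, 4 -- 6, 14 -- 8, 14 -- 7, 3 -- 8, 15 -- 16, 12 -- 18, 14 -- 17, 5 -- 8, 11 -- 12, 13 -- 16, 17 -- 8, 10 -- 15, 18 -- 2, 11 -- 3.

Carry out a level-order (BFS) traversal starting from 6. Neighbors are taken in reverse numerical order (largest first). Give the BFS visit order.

6, 17, 15, 13, 9, 4, 2, 1, 14, 8, 3, 16, 10, 18, 7, 12, 11, 5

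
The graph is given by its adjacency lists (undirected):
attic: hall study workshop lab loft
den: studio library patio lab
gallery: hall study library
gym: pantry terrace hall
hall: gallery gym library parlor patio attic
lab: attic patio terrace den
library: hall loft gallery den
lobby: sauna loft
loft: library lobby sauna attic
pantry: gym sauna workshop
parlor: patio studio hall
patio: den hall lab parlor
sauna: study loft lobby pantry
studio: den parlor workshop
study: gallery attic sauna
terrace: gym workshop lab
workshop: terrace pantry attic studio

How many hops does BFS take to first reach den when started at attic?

2

Level 0: attic
Level 1: hall, lab, loft, study, workshop
Level 2: den, gallery, gym, library, lobby, pantry, parlor, patio, sauna, studio, terrace
den first appears at level 2.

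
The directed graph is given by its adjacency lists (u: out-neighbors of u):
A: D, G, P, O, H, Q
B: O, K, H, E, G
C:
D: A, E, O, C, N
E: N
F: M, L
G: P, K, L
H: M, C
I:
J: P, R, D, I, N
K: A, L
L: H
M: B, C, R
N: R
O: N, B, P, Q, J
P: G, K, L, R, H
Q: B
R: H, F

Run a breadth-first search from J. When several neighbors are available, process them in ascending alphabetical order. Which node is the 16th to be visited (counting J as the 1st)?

Q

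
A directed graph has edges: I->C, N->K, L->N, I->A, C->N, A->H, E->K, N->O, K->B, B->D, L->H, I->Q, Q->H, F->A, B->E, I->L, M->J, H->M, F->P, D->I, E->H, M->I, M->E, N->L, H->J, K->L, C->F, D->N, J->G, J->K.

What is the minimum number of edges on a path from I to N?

Level 0: I
Level 1: A, C, L, Q
Level 2: F, H, N
Level 3: J, K, M, O, P
Level 4: B, E, G
Level 5: D
N first appears at level 2.

2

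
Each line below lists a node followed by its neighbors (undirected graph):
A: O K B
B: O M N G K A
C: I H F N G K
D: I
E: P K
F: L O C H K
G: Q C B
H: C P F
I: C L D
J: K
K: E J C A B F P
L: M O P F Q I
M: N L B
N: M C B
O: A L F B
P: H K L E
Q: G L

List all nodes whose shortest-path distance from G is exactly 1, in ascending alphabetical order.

B, C, Q

Level 0: G
Level 1: B, C, Q
Level 2: A, F, H, I, K, L, M, N, O
Level 3: D, E, J, P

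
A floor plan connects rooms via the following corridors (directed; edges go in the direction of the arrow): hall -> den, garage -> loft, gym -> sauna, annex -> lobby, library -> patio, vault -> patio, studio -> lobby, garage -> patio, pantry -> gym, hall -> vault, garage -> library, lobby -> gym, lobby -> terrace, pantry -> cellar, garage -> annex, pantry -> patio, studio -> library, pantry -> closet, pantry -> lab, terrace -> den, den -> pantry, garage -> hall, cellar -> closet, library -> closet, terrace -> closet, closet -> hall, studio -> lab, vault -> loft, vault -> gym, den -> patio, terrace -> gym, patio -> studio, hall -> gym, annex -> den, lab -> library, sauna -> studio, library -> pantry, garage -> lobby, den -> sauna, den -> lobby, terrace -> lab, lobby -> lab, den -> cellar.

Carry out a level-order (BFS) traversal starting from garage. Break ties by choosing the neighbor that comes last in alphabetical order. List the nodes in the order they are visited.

garage, patio, loft, lobby, library, hall, annex, studio, terrace, lab, gym, pantry, closet, vault, den, sauna, cellar

Visit garage; enqueue patio, loft, lobby, library, hall, annex → queue [patio, loft, lobby, library, hall, annex]
Visit patio; enqueue studio → queue [loft, lobby, library, hall, annex, studio]
Visit loft → queue [lobby, library, hall, annex, studio]
Visit lobby; enqueue terrace, lab, gym → queue [library, hall, annex, studio, terrace, lab, gym]
Visit library; enqueue pantry, closet → queue [hall, annex, studio, terrace, lab, gym, pantry, closet]
Visit hall; enqueue vault, den → queue [annex, studio, terrace, lab, gym, pantry, closet, vault, den]
Visit annex → queue [studio, terrace, lab, gym, pantry, closet, vault, den]
Visit studio → queue [terrace, lab, gym, pantry, closet, vault, den]
Visit terrace → queue [lab, gym, pantry, closet, vault, den]
Visit lab → queue [gym, pantry, closet, vault, den]
Visit gym; enqueue sauna → queue [pantry, closet, vault, den, sauna]
Visit pantry; enqueue cellar → queue [closet, vault, den, sauna, cellar]
Visit closet → queue [vault, den, sauna, cellar]
Visit vault → queue [den, sauna, cellar]
Visit den → queue [sauna, cellar]
Visit sauna → queue [cellar]
Visit cellar → queue []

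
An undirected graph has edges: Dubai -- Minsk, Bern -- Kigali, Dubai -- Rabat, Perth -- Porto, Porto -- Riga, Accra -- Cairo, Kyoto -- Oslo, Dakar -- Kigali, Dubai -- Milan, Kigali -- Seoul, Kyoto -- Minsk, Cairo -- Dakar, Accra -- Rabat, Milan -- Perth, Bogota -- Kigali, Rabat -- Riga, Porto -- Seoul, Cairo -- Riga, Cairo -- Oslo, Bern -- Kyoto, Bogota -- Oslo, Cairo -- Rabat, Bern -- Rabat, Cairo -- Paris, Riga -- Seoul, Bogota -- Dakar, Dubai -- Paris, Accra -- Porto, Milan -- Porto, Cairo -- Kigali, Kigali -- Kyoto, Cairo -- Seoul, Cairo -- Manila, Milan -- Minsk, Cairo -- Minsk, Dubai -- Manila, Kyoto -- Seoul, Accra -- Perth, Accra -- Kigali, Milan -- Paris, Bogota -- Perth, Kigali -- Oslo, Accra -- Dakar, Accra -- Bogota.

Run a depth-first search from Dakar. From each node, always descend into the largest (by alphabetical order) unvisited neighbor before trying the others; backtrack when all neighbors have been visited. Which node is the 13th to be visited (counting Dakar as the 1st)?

Kyoto

Visit Dakar
Dakar → Kigali
Kigali → Seoul
Seoul → Riga
Riga → Rabat
Rabat → Dubai
Dubai → Paris
Paris → Milan
Milan → Porto
Porto → Perth
Perth → Bogota
Bogota → Oslo
Oslo → Kyoto
Kyoto → Minsk
Minsk → Cairo
Cairo → Manila
Cairo → Accra
Kyoto → Bern

Visit order: Dakar, Kigali, Seoul, Riga, Rabat, Dubai, Paris, Milan, Porto, Perth, Bogota, Oslo, Kyoto, Minsk, Cairo, Manila, Accra, Bern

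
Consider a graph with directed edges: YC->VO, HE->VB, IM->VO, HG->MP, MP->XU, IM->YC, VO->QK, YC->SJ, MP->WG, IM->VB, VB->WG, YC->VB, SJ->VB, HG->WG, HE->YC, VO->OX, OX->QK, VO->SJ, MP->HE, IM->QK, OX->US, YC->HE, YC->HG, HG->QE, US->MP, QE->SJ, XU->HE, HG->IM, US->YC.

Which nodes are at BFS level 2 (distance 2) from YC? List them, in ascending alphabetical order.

IM, MP, OX, QE, QK, WG

Level 0: YC
Level 1: HE, HG, SJ, VB, VO
Level 2: IM, MP, OX, QE, QK, WG
Level 3: US, XU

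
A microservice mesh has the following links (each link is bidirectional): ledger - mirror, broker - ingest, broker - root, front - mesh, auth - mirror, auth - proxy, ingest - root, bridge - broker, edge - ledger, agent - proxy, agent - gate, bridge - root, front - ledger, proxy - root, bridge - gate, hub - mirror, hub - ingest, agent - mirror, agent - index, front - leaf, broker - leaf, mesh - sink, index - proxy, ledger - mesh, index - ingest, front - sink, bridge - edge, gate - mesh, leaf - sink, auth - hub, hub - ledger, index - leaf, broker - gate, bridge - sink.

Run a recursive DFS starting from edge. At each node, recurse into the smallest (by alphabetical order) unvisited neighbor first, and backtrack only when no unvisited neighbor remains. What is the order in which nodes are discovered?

edge -> bridge -> broker -> gate -> agent -> index -> ingest -> hub -> auth -> mirror -> ledger -> front -> leaf -> sink -> mesh -> proxy -> root

Visit edge
edge → bridge
bridge → broker
broker → gate
gate → agent
agent → index
index → ingest
ingest → hub
hub → auth
auth → mirror
mirror → ledger
ledger → front
front → leaf
leaf → sink
sink → mesh
auth → proxy
proxy → root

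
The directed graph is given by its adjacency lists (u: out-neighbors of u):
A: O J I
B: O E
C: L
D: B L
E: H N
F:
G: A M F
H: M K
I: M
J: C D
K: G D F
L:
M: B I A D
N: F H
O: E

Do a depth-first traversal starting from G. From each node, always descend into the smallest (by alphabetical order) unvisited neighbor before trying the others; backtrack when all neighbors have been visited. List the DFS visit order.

G A I M B E H K D L F N O J C

Visit G
G → A
A → I
I → M
M → B
B → E
E → H
H → K
K → D
D → L
K → F
E → N
B → O
A → J
J → C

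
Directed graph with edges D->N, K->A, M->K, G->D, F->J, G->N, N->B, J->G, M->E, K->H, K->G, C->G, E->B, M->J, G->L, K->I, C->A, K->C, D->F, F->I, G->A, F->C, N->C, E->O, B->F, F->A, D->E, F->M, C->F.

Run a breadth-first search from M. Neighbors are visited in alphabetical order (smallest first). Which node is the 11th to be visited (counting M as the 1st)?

I

Visit M; enqueue E, J, K → queue [E, J, K]
Visit E; enqueue B, O → queue [J, K, B, O]
Visit J; enqueue G → queue [K, B, O, G]
Visit K; enqueue A, C, H, I → queue [B, O, G, A, C, H, I]
Visit B; enqueue F → queue [O, G, A, C, H, I, F]
Visit O → queue [G, A, C, H, I, F]
Visit G; enqueue D, L, N → queue [A, C, H, I, F, D, L, N]
Visit A → queue [C, H, I, F, D, L, N]
Visit C → queue [H, I, F, D, L, N]
Visit H → queue [I, F, D, L, N]
Visit I → queue [F, D, L, N]
Visit F → queue [D, L, N]
Visit D → queue [L, N]
Visit L → queue [N]
Visit N → queue []

Visit order: M, E, J, K, B, O, G, A, C, H, I, F, D, L, N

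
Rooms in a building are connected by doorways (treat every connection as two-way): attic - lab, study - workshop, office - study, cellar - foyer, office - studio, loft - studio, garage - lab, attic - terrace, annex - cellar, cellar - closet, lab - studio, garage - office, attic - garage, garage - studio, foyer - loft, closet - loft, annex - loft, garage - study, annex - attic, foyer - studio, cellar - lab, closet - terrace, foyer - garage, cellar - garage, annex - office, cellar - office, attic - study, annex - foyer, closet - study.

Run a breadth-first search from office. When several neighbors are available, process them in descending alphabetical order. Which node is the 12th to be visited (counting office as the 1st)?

foyer

Visit office; enqueue study, studio, garage, cellar, annex → queue [study, studio, garage, cellar, annex]
Visit study; enqueue workshop, closet, attic → queue [studio, garage, cellar, annex, workshop, closet, attic]
Visit studio; enqueue loft, lab, foyer → queue [garage, cellar, annex, workshop, closet, attic, loft, lab, foyer]
Visit garage → queue [cellar, annex, workshop, closet, attic, loft, lab, foyer]
Visit cellar → queue [annex, workshop, closet, attic, loft, lab, foyer]
Visit annex → queue [workshop, closet, attic, loft, lab, foyer]
Visit workshop → queue [closet, attic, loft, lab, foyer]
Visit closet; enqueue terrace → queue [attic, loft, lab, foyer, terrace]
Visit attic → queue [loft, lab, foyer, terrace]
Visit loft → queue [lab, foyer, terrace]
Visit lab → queue [foyer, terrace]
Visit foyer → queue [terrace]
Visit terrace → queue []

Visit order: office, study, studio, garage, cellar, annex, workshop, closet, attic, loft, lab, foyer, terrace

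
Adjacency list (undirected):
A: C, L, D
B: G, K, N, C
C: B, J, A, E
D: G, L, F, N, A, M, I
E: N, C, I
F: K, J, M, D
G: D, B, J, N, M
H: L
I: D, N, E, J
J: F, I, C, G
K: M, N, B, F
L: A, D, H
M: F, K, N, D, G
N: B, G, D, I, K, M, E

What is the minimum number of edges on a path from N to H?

3

Level 0: N
Level 1: B, D, E, G, I, K, M
Level 2: A, C, F, J, L
Level 3: H
H first appears at level 3.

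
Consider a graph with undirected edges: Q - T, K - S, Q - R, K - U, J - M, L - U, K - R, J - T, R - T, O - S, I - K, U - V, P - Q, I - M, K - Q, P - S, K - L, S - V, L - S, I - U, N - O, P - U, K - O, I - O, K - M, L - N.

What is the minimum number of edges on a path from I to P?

Level 0: I
Level 1: K, M, O, U
Level 2: J, L, N, P, Q, R, S, V
Level 3: T
P first appears at level 2.

2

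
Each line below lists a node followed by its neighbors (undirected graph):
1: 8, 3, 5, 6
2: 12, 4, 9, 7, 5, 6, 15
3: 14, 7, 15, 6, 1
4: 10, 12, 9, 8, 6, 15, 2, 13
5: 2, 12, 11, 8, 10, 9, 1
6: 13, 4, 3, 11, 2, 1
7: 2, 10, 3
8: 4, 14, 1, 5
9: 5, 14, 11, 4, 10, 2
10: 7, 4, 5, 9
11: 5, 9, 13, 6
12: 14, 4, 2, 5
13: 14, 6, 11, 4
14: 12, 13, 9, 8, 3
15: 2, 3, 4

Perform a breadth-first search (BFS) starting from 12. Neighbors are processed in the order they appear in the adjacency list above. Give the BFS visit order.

Visit 12; enqueue 14, 4, 2, 5 → queue [14, 4, 2, 5]
Visit 14; enqueue 13, 9, 8, 3 → queue [4, 2, 5, 13, 9, 8, 3]
Visit 4; enqueue 10, 6, 15 → queue [2, 5, 13, 9, 8, 3, 10, 6, 15]
Visit 2; enqueue 7 → queue [5, 13, 9, 8, 3, 10, 6, 15, 7]
Visit 5; enqueue 11, 1 → queue [13, 9, 8, 3, 10, 6, 15, 7, 11, 1]
Visit 13 → queue [9, 8, 3, 10, 6, 15, 7, 11, 1]
Visit 9 → queue [8, 3, 10, 6, 15, 7, 11, 1]
Visit 8 → queue [3, 10, 6, 15, 7, 11, 1]
Visit 3 → queue [10, 6, 15, 7, 11, 1]
Visit 10 → queue [6, 15, 7, 11, 1]
Visit 6 → queue [15, 7, 11, 1]
Visit 15 → queue [7, 11, 1]
Visit 7 → queue [11, 1]
Visit 11 → queue [1]
Visit 1 → queue []

12 → 14 → 4 → 2 → 5 → 13 → 9 → 8 → 3 → 10 → 6 → 15 → 7 → 11 → 1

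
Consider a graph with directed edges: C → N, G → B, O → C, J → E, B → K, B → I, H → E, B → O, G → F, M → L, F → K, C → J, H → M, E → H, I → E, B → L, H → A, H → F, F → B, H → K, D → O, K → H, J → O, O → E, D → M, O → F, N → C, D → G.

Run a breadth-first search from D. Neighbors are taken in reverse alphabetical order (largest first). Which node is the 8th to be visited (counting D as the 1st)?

L

Visit D; enqueue O, M, G → queue [O, M, G]
Visit O; enqueue F, E, C → queue [M, G, F, E, C]
Visit M; enqueue L → queue [G, F, E, C, L]
Visit G; enqueue B → queue [F, E, C, L, B]
Visit F; enqueue K → queue [E, C, L, B, K]
Visit E; enqueue H → queue [C, L, B, K, H]
Visit C; enqueue N, J → queue [L, B, K, H, N, J]
Visit L → queue [B, K, H, N, J]
Visit B; enqueue I → queue [K, H, N, J, I]
Visit K → queue [H, N, J, I]
Visit H; enqueue A → queue [N, J, I, A]
Visit N → queue [J, I, A]
Visit J → queue [I, A]
Visit I → queue [A]
Visit A → queue []

Visit order: D, O, M, G, F, E, C, L, B, K, H, N, J, I, A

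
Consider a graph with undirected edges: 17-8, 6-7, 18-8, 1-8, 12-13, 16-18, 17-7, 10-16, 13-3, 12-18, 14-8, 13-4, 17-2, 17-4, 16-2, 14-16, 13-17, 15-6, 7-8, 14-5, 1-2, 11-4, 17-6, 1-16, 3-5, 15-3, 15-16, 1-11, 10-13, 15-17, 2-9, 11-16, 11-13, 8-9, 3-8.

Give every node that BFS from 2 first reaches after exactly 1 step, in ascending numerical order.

1, 9, 16, 17

Level 0: 2
Level 1: 1, 9, 16, 17
Level 2: 4, 6, 7, 8, 10, 11, 13, 14, 15, 18
Level 3: 3, 5, 12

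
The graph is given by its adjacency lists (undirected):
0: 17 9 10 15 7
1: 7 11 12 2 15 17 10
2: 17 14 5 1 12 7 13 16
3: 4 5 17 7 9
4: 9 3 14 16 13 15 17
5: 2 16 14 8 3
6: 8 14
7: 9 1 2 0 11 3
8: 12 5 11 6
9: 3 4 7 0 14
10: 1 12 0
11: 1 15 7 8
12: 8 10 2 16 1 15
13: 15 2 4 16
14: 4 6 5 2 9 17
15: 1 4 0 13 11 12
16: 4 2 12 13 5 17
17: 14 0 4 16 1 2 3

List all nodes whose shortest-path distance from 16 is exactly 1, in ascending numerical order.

2, 4, 5, 12, 13, 17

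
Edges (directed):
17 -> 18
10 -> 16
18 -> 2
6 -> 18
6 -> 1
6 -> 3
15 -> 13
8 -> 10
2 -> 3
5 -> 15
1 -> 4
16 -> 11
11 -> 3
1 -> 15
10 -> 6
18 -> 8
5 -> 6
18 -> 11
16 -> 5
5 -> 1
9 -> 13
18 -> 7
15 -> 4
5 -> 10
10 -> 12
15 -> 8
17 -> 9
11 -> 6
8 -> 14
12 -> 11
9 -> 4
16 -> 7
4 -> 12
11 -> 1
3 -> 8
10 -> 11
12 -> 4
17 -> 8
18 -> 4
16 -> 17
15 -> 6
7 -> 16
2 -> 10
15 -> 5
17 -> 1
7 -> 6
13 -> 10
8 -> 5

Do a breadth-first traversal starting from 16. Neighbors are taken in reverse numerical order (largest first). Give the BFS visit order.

16 -> 17 -> 11 -> 7 -> 5 -> 18 -> 9 -> 8 -> 1 -> 6 -> 3 -> 15 -> 10 -> 4 -> 2 -> 13 -> 14 -> 12

Visit 16; enqueue 17, 11, 7, 5 → queue [17, 11, 7, 5]
Visit 17; enqueue 18, 9, 8, 1 → queue [11, 7, 5, 18, 9, 8, 1]
Visit 11; enqueue 6, 3 → queue [7, 5, 18, 9, 8, 1, 6, 3]
Visit 7 → queue [5, 18, 9, 8, 1, 6, 3]
Visit 5; enqueue 15, 10 → queue [18, 9, 8, 1, 6, 3, 15, 10]
Visit 18; enqueue 4, 2 → queue [9, 8, 1, 6, 3, 15, 10, 4, 2]
Visit 9; enqueue 13 → queue [8, 1, 6, 3, 15, 10, 4, 2, 13]
Visit 8; enqueue 14 → queue [1, 6, 3, 15, 10, 4, 2, 13, 14]
Visit 1 → queue [6, 3, 15, 10, 4, 2, 13, 14]
Visit 6 → queue [3, 15, 10, 4, 2, 13, 14]
Visit 3 → queue [15, 10, 4, 2, 13, 14]
Visit 15 → queue [10, 4, 2, 13, 14]
Visit 10; enqueue 12 → queue [4, 2, 13, 14, 12]
Visit 4 → queue [2, 13, 14, 12]
Visit 2 → queue [13, 14, 12]
Visit 13 → queue [14, 12]
Visit 14 → queue [12]
Visit 12 → queue []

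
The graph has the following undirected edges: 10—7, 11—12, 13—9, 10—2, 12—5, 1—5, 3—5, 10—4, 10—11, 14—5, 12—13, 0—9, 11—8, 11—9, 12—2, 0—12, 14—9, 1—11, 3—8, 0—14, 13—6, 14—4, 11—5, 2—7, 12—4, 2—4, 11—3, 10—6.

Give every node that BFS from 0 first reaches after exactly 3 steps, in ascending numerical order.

1, 3, 6, 7, 8, 10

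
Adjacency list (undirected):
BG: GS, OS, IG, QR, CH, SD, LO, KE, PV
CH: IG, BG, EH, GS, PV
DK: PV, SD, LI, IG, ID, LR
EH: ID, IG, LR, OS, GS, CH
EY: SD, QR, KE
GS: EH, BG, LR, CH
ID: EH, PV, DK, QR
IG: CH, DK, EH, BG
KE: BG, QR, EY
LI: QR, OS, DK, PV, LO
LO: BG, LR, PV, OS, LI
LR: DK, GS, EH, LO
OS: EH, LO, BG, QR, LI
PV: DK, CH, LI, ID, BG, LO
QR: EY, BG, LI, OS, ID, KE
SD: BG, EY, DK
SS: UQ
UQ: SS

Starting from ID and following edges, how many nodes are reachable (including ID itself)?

16

BFS from ID visits: ID, DK, EH, PV, QR, IG, LI, LR, SD, CH, GS, OS, BG, LO, EY, KE
Reachable nodes: 16 of 18 total.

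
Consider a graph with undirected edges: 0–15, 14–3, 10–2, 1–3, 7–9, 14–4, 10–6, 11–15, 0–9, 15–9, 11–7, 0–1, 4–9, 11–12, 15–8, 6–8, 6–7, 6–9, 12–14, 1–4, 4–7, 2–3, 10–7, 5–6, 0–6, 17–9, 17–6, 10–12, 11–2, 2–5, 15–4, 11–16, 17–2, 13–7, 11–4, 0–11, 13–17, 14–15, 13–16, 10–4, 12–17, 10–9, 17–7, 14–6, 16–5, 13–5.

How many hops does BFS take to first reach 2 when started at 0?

2

Level 0: 0
Level 1: 1, 6, 9, 11, 15
Level 2: 2, 3, 4, 5, 7, 8, 10, 12, 14, 16, 17
Level 3: 13
2 first appears at level 2.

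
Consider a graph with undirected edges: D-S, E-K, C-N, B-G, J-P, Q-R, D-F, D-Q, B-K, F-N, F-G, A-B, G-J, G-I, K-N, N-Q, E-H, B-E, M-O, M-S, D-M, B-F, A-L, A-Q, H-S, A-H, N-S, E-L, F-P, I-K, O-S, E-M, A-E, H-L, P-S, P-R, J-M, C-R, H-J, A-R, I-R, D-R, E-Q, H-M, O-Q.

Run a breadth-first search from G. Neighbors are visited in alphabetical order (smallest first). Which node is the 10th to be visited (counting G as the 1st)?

N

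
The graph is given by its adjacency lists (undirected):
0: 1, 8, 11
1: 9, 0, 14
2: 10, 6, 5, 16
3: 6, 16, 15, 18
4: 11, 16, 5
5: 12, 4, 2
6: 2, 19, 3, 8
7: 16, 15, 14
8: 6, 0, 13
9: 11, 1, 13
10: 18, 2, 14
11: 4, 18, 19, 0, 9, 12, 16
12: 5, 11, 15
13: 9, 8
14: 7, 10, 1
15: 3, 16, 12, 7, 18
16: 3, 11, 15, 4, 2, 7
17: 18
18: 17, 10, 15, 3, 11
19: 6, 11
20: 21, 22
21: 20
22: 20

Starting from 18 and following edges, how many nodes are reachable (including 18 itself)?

BFS from 18 visits: 18, 3, 10, 11, 15, 17, 6, 16, 2, 14, 0, 4, 9, 12, 19, 7, 8, 5, 1, 13
Reachable nodes: 20 of 23 total.

20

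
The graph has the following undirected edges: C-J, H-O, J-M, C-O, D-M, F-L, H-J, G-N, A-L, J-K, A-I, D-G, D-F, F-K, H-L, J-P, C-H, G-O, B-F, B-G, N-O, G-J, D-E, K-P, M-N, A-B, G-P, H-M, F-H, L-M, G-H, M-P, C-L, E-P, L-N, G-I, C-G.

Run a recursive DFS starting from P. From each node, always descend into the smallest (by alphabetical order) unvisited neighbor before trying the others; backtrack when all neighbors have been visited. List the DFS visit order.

P E D F B A I G C H J K M L N O

Visit P
P → E
E → D
D → F
F → B
B → A
A → I
I → G
G → C
C → H
H → J
J → K
J → M
M → L
L → N
N → O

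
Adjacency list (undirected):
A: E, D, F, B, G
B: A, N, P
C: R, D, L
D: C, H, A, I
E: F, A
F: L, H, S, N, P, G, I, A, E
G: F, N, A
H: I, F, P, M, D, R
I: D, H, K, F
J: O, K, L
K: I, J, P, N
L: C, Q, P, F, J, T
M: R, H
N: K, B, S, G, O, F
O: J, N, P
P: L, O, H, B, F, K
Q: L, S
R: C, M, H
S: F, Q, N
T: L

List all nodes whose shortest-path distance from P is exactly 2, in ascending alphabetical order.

A, C, D, E, G, I, J, M, N, Q, R, S, T

Level 0: P
Level 1: B, F, H, K, L, O
Level 2: A, C, D, E, G, I, J, M, N, Q, R, S, T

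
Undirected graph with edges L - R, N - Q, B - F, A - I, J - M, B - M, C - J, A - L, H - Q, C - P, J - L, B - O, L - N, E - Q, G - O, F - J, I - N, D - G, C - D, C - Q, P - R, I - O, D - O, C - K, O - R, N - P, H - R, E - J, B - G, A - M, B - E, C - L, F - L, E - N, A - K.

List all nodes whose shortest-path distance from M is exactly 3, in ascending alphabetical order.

Level 0: M
Level 1: A, B, J
Level 2: C, E, F, G, I, K, L, O
Level 3: D, N, P, Q, R
Level 4: H

D, N, P, Q, R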